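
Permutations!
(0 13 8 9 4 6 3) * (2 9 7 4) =(0 13 8 7 4 6 3)(2 9) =[13, 1, 9, 0, 6, 5, 3, 4, 7, 2, 10, 11, 12, 8]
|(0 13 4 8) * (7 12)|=|(0 13 4 8)(7 12)|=4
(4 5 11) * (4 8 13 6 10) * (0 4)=(0 4 5 11 8 13 6 10)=[4, 1, 2, 3, 5, 11, 10, 7, 13, 9, 0, 8, 12, 6]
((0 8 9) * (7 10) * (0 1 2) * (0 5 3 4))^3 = ((0 8 9 1 2 5 3 4)(7 10))^3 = (0 1 3 8 2 4 9 5)(7 10)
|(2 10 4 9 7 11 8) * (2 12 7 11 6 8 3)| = 12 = |(2 10 4 9 11 3)(6 8 12 7)|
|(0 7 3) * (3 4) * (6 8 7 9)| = |(0 9 6 8 7 4 3)| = 7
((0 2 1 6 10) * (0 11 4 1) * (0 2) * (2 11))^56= ((1 6 10 2 11 4))^56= (1 10 11)(2 4 6)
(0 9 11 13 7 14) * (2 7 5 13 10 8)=(0 9 11 10 8 2 7 14)(5 13)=[9, 1, 7, 3, 4, 13, 6, 14, 2, 11, 8, 10, 12, 5, 0]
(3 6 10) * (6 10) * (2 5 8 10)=(2 5 8 10 3)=[0, 1, 5, 2, 4, 8, 6, 7, 10, 9, 3]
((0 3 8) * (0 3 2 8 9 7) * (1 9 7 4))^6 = ((0 2 8 3 7)(1 9 4))^6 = (9)(0 2 8 3 7)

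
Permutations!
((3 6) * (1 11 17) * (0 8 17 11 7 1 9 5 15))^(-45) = ((0 8 17 9 5 15)(1 7)(3 6))^(-45) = (0 9)(1 7)(3 6)(5 8)(15 17)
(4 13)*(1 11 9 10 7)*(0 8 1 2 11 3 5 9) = (0 8 1 3 5 9 10 7 2 11)(4 13) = [8, 3, 11, 5, 13, 9, 6, 2, 1, 10, 7, 0, 12, 4]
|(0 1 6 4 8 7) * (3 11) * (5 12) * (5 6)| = |(0 1 5 12 6 4 8 7)(3 11)| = 8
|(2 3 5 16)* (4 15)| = |(2 3 5 16)(4 15)| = 4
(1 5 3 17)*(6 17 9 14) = (1 5 3 9 14 6 17) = [0, 5, 2, 9, 4, 3, 17, 7, 8, 14, 10, 11, 12, 13, 6, 15, 16, 1]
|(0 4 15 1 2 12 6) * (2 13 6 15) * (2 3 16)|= 10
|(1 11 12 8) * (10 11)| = |(1 10 11 12 8)| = 5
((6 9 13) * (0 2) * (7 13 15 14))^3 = ((0 2)(6 9 15 14 7 13))^3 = (0 2)(6 14)(7 9)(13 15)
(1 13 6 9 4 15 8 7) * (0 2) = (0 2)(1 13 6 9 4 15 8 7) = [2, 13, 0, 3, 15, 5, 9, 1, 7, 4, 10, 11, 12, 6, 14, 8]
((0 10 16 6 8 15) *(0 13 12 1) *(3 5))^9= (16)(3 5)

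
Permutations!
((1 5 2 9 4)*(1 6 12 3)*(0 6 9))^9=((0 6 12 3 1 5 2)(4 9))^9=(0 12 1 2 6 3 5)(4 9)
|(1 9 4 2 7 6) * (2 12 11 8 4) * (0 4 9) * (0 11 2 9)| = |(0 4 12 2 7 6 1 11 8)| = 9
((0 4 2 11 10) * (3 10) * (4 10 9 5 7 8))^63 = (0 10)(2 4 8 7 5 9 3 11)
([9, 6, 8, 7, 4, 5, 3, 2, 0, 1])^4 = [3, 2, 1, 0, 4, 5, 8, 9, 6, 7]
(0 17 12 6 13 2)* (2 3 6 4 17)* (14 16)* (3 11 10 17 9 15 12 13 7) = (0 2)(3 6 7)(4 9 15 12)(10 17 13 11)(14 16) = [2, 1, 0, 6, 9, 5, 7, 3, 8, 15, 17, 10, 4, 11, 16, 12, 14, 13]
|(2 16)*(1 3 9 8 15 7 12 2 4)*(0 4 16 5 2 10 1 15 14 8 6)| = |(16)(0 4 15 7 12 10 1 3 9 6)(2 5)(8 14)| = 10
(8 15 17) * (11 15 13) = (8 13 11 15 17) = [0, 1, 2, 3, 4, 5, 6, 7, 13, 9, 10, 15, 12, 11, 14, 17, 16, 8]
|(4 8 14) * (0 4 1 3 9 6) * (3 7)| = |(0 4 8 14 1 7 3 9 6)| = 9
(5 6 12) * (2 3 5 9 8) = (2 3 5 6 12 9 8) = [0, 1, 3, 5, 4, 6, 12, 7, 2, 8, 10, 11, 9]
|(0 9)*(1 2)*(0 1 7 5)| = 6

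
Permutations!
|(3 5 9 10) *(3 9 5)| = 2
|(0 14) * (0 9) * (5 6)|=6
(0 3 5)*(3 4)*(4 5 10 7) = (0 5)(3 10 7 4) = [5, 1, 2, 10, 3, 0, 6, 4, 8, 9, 7]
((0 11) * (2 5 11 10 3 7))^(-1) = (0 11 5 2 7 3 10)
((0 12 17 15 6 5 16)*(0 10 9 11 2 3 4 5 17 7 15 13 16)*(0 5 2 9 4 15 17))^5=((0 12 7 17 13 16 10 4 2 3 15 6)(9 11))^5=(0 16 15 17 2 12 10 6 13 3 7 4)(9 11)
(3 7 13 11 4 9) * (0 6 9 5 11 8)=(0 6 9 3 7 13 8)(4 5 11)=[6, 1, 2, 7, 5, 11, 9, 13, 0, 3, 10, 4, 12, 8]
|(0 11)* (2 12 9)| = |(0 11)(2 12 9)| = 6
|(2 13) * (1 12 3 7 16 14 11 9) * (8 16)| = 18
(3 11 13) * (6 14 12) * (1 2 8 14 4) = (1 2 8 14 12 6 4)(3 11 13) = [0, 2, 8, 11, 1, 5, 4, 7, 14, 9, 10, 13, 6, 3, 12]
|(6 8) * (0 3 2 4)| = 4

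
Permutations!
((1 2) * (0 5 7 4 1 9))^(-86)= ((0 5 7 4 1 2 9))^(-86)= (0 2 4 5 9 1 7)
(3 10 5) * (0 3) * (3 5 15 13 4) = [5, 1, 2, 10, 3, 0, 6, 7, 8, 9, 15, 11, 12, 4, 14, 13] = (0 5)(3 10 15 13 4)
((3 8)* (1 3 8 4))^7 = ((8)(1 3 4))^7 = (8)(1 3 4)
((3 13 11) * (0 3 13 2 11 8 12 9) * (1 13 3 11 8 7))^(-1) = (0 9 12 8 2 3 11)(1 7 13)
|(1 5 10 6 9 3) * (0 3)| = 7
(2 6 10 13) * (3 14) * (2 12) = (2 6 10 13 12)(3 14) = [0, 1, 6, 14, 4, 5, 10, 7, 8, 9, 13, 11, 2, 12, 3]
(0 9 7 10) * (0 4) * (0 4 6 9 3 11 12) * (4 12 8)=(0 3 11 8 4 12)(6 9 7 10)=[3, 1, 2, 11, 12, 5, 9, 10, 4, 7, 6, 8, 0]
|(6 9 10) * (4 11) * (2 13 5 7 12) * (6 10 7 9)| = |(2 13 5 9 7 12)(4 11)| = 6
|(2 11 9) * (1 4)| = |(1 4)(2 11 9)| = 6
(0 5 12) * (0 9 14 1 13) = (0 5 12 9 14 1 13) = [5, 13, 2, 3, 4, 12, 6, 7, 8, 14, 10, 11, 9, 0, 1]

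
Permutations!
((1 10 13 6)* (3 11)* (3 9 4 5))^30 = (1 13)(6 10)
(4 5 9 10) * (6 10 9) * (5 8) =[0, 1, 2, 3, 8, 6, 10, 7, 5, 9, 4] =(4 8 5 6 10)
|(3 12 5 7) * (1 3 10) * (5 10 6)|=12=|(1 3 12 10)(5 7 6)|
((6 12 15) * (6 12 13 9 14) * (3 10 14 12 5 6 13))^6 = (3 15 13)(5 9 10)(6 12 14)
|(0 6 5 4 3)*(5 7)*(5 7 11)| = 6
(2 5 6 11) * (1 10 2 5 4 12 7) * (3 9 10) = (1 3 9 10 2 4 12 7)(5 6 11) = [0, 3, 4, 9, 12, 6, 11, 1, 8, 10, 2, 5, 7]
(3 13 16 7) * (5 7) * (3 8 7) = [0, 1, 2, 13, 4, 3, 6, 8, 7, 9, 10, 11, 12, 16, 14, 15, 5] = (3 13 16 5)(7 8)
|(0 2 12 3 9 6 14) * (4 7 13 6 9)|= 9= |(0 2 12 3 4 7 13 6 14)|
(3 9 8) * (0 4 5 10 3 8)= [4, 1, 2, 9, 5, 10, 6, 7, 8, 0, 3]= (0 4 5 10 3 9)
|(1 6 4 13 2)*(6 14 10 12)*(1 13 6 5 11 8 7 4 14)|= |(2 13)(4 6 14 10 12 5 11 8 7)|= 18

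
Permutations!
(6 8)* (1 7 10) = (1 7 10)(6 8) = [0, 7, 2, 3, 4, 5, 8, 10, 6, 9, 1]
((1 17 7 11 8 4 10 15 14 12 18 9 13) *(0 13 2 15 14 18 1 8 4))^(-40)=((0 13 8)(1 17 7 11 4 10 14 12)(2 15 18 9))^(-40)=(18)(0 8 13)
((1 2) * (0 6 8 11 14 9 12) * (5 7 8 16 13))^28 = (0 8 6 11 16 14 13 9 5 12 7)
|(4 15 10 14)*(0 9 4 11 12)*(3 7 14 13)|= |(0 9 4 15 10 13 3 7 14 11 12)|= 11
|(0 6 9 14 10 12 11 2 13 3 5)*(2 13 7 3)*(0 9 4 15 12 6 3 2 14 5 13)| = 10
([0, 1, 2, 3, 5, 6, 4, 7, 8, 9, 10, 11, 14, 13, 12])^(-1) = [0, 1, 2, 3, 6, 4, 5, 7, 8, 9, 10, 11, 14, 13, 12]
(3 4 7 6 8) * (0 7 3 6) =(0 7)(3 4)(6 8) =[7, 1, 2, 4, 3, 5, 8, 0, 6]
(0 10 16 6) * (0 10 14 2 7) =(0 14 2 7)(6 10 16) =[14, 1, 7, 3, 4, 5, 10, 0, 8, 9, 16, 11, 12, 13, 2, 15, 6]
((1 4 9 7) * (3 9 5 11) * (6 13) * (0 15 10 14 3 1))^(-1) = (0 7 9 3 14 10 15)(1 11 5 4)(6 13)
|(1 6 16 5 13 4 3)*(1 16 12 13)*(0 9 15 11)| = 8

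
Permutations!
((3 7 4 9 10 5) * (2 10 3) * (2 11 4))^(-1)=((2 10 5 11 4 9 3 7))^(-1)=(2 7 3 9 4 11 5 10)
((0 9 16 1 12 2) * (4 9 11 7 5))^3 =((0 11 7 5 4 9 16 1 12 2))^3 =(0 5 16 2 7 9 12 11 4 1)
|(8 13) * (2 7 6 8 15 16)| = 7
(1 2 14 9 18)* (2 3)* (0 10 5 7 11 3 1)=(0 10 5 7 11 3 2 14 9 18)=[10, 1, 14, 2, 4, 7, 6, 11, 8, 18, 5, 3, 12, 13, 9, 15, 16, 17, 0]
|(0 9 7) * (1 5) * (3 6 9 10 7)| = 6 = |(0 10 7)(1 5)(3 6 9)|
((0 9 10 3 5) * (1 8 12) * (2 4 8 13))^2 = (0 10 5 9 3)(1 2 8)(4 12 13)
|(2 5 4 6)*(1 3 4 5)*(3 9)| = 6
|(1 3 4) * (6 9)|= |(1 3 4)(6 9)|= 6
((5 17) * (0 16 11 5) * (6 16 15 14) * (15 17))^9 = (0 17)(5 6)(11 14)(15 16)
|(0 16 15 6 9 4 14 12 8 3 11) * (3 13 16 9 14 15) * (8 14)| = |(0 9 4 15 6 8 13 16 3 11)(12 14)| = 10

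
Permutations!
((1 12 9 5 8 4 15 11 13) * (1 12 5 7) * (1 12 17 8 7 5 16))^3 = (1 16)(4 13)(5 9 12 7)(8 11)(15 17) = ((1 16)(4 15 11 13 17 8)(5 7 12 9))^3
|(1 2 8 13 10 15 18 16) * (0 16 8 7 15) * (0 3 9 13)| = 8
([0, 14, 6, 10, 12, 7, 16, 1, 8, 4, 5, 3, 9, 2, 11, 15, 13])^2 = [0, 11, 16, 5, 9, 1, 13, 14, 8, 12, 7, 10, 4, 6, 3, 15, 2]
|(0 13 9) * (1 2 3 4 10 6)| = 6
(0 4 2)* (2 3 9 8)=(0 4 3 9 8 2)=[4, 1, 0, 9, 3, 5, 6, 7, 2, 8]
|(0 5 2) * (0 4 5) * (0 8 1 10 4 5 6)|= |(0 8 1 10 4 6)(2 5)|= 6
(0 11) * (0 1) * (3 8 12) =(0 11 1)(3 8 12) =[11, 0, 2, 8, 4, 5, 6, 7, 12, 9, 10, 1, 3]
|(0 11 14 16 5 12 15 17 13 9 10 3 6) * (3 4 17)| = |(0 11 14 16 5 12 15 3 6)(4 17 13 9 10)| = 45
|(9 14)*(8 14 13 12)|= 5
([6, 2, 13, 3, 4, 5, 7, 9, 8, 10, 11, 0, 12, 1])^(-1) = [11, 13, 1, 3, 4, 5, 0, 6, 8, 7, 9, 10, 12, 2]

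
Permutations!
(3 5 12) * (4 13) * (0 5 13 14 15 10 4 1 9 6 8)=[5, 9, 2, 13, 14, 12, 8, 7, 0, 6, 4, 11, 3, 1, 15, 10]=(0 5 12 3 13 1 9 6 8)(4 14 15 10)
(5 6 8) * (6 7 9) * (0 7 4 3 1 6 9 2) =(9)(0 7 2)(1 6 8 5 4 3) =[7, 6, 0, 1, 3, 4, 8, 2, 5, 9]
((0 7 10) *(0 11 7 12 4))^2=((0 12 4)(7 10 11))^2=(0 4 12)(7 11 10)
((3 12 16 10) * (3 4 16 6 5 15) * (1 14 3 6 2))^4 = (1 2 12 3 14)(4 16 10)(5 15 6)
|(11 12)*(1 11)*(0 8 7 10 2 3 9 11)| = |(0 8 7 10 2 3 9 11 12 1)| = 10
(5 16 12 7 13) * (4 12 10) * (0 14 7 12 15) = (0 14 7 13 5 16 10 4 15) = [14, 1, 2, 3, 15, 16, 6, 13, 8, 9, 4, 11, 12, 5, 7, 0, 10]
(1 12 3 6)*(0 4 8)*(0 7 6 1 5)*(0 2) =[4, 12, 0, 1, 8, 2, 5, 6, 7, 9, 10, 11, 3] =(0 4 8 7 6 5 2)(1 12 3)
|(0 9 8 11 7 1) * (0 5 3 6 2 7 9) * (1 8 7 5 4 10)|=|(1 4 10)(2 5 3 6)(7 8 11 9)|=12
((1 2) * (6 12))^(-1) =(1 2)(6 12)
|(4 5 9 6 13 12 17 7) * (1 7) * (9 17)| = 20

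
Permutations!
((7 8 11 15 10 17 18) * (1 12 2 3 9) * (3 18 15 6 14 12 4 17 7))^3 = (1 15 8 14 18)(2 9 17 7 6)(3 4 10 11 12)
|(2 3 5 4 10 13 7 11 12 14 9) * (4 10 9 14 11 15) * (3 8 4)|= |(2 8 4 9)(3 5 10 13 7 15)(11 12)|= 12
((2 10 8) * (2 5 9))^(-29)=(2 10 8 5 9)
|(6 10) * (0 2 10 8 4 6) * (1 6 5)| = 15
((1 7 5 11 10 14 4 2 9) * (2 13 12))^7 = (1 13 11 9 4 5 2 14 7 12 10) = ((1 7 5 11 10 14 4 13 12 2 9))^7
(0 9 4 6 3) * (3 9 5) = (0 5 3)(4 6 9) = [5, 1, 2, 0, 6, 3, 9, 7, 8, 4]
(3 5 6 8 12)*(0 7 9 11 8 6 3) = (0 7 9 11 8 12)(3 5) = [7, 1, 2, 5, 4, 3, 6, 9, 12, 11, 10, 8, 0]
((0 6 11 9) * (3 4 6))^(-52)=((0 3 4 6 11 9))^(-52)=(0 4 11)(3 6 9)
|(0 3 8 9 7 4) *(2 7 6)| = 8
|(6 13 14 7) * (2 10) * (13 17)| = |(2 10)(6 17 13 14 7)| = 10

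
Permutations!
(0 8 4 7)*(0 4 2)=(0 8 2)(4 7)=[8, 1, 0, 3, 7, 5, 6, 4, 2]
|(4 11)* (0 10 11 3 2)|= |(0 10 11 4 3 2)|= 6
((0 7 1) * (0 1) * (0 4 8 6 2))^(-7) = ((0 7 4 8 6 2))^(-7) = (0 2 6 8 4 7)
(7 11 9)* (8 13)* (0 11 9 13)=(0 11 13 8)(7 9)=[11, 1, 2, 3, 4, 5, 6, 9, 0, 7, 10, 13, 12, 8]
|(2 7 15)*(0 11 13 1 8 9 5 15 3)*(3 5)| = 28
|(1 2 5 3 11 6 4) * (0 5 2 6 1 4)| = 6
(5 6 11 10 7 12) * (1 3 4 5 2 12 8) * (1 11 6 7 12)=(1 3 4 5 7 8 11 10 12 2)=[0, 3, 1, 4, 5, 7, 6, 8, 11, 9, 12, 10, 2]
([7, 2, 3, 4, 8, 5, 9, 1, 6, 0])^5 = (0 4 7 8 1 6 2 9 3)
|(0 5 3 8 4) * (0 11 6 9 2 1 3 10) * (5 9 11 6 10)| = |(0 9 2 1 3 8 4 6 11 10)| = 10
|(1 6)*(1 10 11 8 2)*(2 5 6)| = 10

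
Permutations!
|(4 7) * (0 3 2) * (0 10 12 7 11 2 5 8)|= 12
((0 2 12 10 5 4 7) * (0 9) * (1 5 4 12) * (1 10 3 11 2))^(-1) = (0 9 7 4 10 2 11 3 12 5 1)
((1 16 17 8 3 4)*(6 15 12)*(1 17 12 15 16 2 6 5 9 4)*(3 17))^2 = (17)(1 6 12 9 3 2 16 5 4)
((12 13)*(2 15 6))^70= (2 15 6)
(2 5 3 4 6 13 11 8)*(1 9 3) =(1 9 3 4 6 13 11 8 2 5) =[0, 9, 5, 4, 6, 1, 13, 7, 2, 3, 10, 8, 12, 11]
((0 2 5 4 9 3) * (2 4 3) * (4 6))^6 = ((0 6 4 9 2 5 3))^6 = (0 3 5 2 9 4 6)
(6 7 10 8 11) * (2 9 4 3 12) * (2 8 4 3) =(2 9 3 12 8 11 6 7 10 4) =[0, 1, 9, 12, 2, 5, 7, 10, 11, 3, 4, 6, 8]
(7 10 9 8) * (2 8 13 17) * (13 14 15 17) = (2 8 7 10 9 14 15 17) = [0, 1, 8, 3, 4, 5, 6, 10, 7, 14, 9, 11, 12, 13, 15, 17, 16, 2]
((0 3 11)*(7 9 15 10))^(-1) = ((0 3 11)(7 9 15 10))^(-1) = (0 11 3)(7 10 15 9)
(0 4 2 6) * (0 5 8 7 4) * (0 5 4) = [5, 1, 6, 3, 2, 8, 4, 0, 7] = (0 5 8 7)(2 6 4)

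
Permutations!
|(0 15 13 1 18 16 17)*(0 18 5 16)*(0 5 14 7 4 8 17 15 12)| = 22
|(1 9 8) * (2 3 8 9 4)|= 5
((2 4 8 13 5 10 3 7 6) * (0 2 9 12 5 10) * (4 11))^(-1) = ((0 2 11 4 8 13 10 3 7 6 9 12 5))^(-1) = (0 5 12 9 6 7 3 10 13 8 4 11 2)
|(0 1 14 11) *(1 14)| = |(0 14 11)| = 3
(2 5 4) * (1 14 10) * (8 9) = (1 14 10)(2 5 4)(8 9) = [0, 14, 5, 3, 2, 4, 6, 7, 9, 8, 1, 11, 12, 13, 10]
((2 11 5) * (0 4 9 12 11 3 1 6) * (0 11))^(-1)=((0 4 9 12)(1 6 11 5 2 3))^(-1)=(0 12 9 4)(1 3 2 5 11 6)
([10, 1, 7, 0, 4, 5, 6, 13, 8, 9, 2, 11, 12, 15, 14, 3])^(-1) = [3, 1, 10, 15, 4, 5, 6, 2, 8, 9, 0, 11, 12, 7, 14, 13]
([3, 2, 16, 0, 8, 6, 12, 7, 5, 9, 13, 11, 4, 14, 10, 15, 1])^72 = (16)(4 5 12 8 6)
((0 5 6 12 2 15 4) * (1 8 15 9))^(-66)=(0 2 15 6 1)(4 12 8 5 9)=((0 5 6 12 2 9 1 8 15 4))^(-66)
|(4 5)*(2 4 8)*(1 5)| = 5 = |(1 5 8 2 4)|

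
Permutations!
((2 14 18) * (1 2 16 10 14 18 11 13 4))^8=((1 2 18 16 10 14 11 13 4))^8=(1 4 13 11 14 10 16 18 2)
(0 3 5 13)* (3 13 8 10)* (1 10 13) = [1, 10, 2, 5, 4, 8, 6, 7, 13, 9, 3, 11, 12, 0] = (0 1 10 3 5 8 13)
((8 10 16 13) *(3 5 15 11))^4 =(16) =((3 5 15 11)(8 10 16 13))^4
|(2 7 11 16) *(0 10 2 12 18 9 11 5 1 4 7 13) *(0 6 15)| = 60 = |(0 10 2 13 6 15)(1 4 7 5)(9 11 16 12 18)|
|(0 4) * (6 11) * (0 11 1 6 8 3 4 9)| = 4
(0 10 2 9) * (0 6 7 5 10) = [0, 1, 9, 3, 4, 10, 7, 5, 8, 6, 2] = (2 9 6 7 5 10)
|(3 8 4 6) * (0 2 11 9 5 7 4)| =10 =|(0 2 11 9 5 7 4 6 3 8)|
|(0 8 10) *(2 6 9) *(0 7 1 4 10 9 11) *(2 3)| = |(0 8 9 3 2 6 11)(1 4 10 7)| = 28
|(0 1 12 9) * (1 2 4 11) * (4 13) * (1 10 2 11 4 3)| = |(0 11 10 2 13 3 1 12 9)| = 9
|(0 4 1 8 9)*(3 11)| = 10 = |(0 4 1 8 9)(3 11)|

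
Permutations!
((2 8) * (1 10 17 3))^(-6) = ((1 10 17 3)(2 8))^(-6) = (1 17)(3 10)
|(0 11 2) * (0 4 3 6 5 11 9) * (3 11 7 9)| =|(0 3 6 5 7 9)(2 4 11)| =6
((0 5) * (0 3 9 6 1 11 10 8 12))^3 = ((0 5 3 9 6 1 11 10 8 12))^3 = (0 9 11 12 3 1 8 5 6 10)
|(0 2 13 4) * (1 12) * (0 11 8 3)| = 14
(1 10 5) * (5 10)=(10)(1 5)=[0, 5, 2, 3, 4, 1, 6, 7, 8, 9, 10]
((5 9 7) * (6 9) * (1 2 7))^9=(1 5)(2 6)(7 9)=((1 2 7 5 6 9))^9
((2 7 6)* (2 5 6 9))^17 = ((2 7 9)(5 6))^17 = (2 9 7)(5 6)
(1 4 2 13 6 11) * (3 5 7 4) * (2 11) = (1 3 5 7 4 11)(2 13 6) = [0, 3, 13, 5, 11, 7, 2, 4, 8, 9, 10, 1, 12, 6]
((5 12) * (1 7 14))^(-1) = ((1 7 14)(5 12))^(-1) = (1 14 7)(5 12)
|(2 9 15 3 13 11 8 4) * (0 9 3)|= |(0 9 15)(2 3 13 11 8 4)|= 6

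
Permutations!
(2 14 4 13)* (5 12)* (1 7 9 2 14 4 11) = [0, 7, 4, 3, 13, 12, 6, 9, 8, 2, 10, 1, 5, 14, 11] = (1 7 9 2 4 13 14 11)(5 12)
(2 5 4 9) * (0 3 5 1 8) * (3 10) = (0 10 3 5 4 9 2 1 8) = [10, 8, 1, 5, 9, 4, 6, 7, 0, 2, 3]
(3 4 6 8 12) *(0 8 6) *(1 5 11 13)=(0 8 12 3 4)(1 5 11 13)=[8, 5, 2, 4, 0, 11, 6, 7, 12, 9, 10, 13, 3, 1]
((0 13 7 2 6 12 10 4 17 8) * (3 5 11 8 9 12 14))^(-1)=((0 13 7 2 6 14 3 5 11 8)(4 17 9 12 10))^(-1)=(0 8 11 5 3 14 6 2 7 13)(4 10 12 9 17)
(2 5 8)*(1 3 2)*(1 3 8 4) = (1 8 3 2 5 4) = [0, 8, 5, 2, 1, 4, 6, 7, 3]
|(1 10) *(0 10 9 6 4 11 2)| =|(0 10 1 9 6 4 11 2)| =8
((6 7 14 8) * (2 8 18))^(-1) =((2 8 6 7 14 18))^(-1) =(2 18 14 7 6 8)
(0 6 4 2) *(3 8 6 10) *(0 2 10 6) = [6, 1, 2, 8, 10, 5, 4, 7, 0, 9, 3] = (0 6 4 10 3 8)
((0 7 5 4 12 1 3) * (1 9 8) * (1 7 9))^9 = (12) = ((0 9 8 7 5 4 12 1 3))^9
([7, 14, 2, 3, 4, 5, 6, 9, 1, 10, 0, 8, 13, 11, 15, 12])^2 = (0 9)(1 15 13 8 14 12 11)(7 10)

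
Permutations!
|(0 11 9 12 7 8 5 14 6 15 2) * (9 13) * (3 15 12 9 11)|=|(0 3 15 2)(5 14 6 12 7 8)(11 13)|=12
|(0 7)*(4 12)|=2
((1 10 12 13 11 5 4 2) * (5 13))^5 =((1 10 12 5 4 2)(11 13))^5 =(1 2 4 5 12 10)(11 13)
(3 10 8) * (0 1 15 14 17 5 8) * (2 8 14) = (0 1 15 2 8 3 10)(5 14 17) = [1, 15, 8, 10, 4, 14, 6, 7, 3, 9, 0, 11, 12, 13, 17, 2, 16, 5]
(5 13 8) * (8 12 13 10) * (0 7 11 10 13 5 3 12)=(0 7 11 10 8 3 12 5 13)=[7, 1, 2, 12, 4, 13, 6, 11, 3, 9, 8, 10, 5, 0]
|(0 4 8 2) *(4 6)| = 5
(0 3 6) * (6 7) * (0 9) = (0 3 7 6 9) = [3, 1, 2, 7, 4, 5, 9, 6, 8, 0]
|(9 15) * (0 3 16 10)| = 4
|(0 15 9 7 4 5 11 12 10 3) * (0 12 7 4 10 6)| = 11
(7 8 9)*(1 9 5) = (1 9 7 8 5) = [0, 9, 2, 3, 4, 1, 6, 8, 5, 7]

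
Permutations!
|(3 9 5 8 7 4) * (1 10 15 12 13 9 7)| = |(1 10 15 12 13 9 5 8)(3 7 4)| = 24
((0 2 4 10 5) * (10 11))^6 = ((0 2 4 11 10 5))^6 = (11)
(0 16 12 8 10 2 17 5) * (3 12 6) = [16, 1, 17, 12, 4, 0, 3, 7, 10, 9, 2, 11, 8, 13, 14, 15, 6, 5] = (0 16 6 3 12 8 10 2 17 5)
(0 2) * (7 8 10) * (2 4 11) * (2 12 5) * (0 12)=[4, 1, 12, 3, 11, 2, 6, 8, 10, 9, 7, 0, 5]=(0 4 11)(2 12 5)(7 8 10)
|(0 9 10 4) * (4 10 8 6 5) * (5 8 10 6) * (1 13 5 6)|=|(0 9 10 1 13 5 4)(6 8)|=14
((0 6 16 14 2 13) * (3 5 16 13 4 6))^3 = (0 16 4)(2 13 5)(3 14 6)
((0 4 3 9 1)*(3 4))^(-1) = ((0 3 9 1))^(-1) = (0 1 9 3)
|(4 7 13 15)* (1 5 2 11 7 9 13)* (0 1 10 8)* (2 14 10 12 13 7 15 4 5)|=45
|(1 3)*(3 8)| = |(1 8 3)| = 3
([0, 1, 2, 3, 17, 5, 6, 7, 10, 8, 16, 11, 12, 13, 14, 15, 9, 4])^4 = [0, 1, 2, 3, 4, 5, 6, 7, 8, 9, 10, 11, 12, 13, 14, 15, 16, 17]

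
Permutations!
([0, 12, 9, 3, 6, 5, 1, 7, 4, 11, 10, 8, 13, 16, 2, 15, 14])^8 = [0, 8, 13, 3, 9, 5, 11, 7, 2, 16, 10, 14, 4, 6, 12, 15, 1]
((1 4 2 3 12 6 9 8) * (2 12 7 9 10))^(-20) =(12)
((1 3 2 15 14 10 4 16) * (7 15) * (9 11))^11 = (1 2 15 10 16 3 7 14 4)(9 11)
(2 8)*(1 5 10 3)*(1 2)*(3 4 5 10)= (1 10 4 5 3 2 8)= [0, 10, 8, 2, 5, 3, 6, 7, 1, 9, 4]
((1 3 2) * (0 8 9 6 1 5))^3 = (0 6 2 8 1 5 9 3)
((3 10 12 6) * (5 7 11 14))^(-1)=((3 10 12 6)(5 7 11 14))^(-1)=(3 6 12 10)(5 14 11 7)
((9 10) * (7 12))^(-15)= ((7 12)(9 10))^(-15)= (7 12)(9 10)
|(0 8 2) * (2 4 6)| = 5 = |(0 8 4 6 2)|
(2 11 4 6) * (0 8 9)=(0 8 9)(2 11 4 6)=[8, 1, 11, 3, 6, 5, 2, 7, 9, 0, 10, 4]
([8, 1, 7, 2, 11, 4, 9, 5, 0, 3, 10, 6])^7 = (0 8)(2 3 9 6 11 4 5 7)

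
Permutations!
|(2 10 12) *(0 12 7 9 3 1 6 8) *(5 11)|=|(0 12 2 10 7 9 3 1 6 8)(5 11)|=10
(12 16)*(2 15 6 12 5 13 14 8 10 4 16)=[0, 1, 15, 3, 16, 13, 12, 7, 10, 9, 4, 11, 2, 14, 8, 6, 5]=(2 15 6 12)(4 16 5 13 14 8 10)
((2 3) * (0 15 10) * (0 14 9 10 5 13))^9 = (0 15 5 13)(2 3)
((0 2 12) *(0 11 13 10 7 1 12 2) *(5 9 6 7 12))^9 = (1 7 6 9 5)(10 12 11 13)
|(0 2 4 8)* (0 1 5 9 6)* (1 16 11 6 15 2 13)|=|(0 13 1 5 9 15 2 4 8 16 11 6)|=12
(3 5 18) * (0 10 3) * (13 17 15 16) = (0 10 3 5 18)(13 17 15 16) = [10, 1, 2, 5, 4, 18, 6, 7, 8, 9, 3, 11, 12, 17, 14, 16, 13, 15, 0]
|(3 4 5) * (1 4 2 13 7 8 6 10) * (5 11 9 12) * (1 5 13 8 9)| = |(1 4 11)(2 8 6 10 5 3)(7 9 12 13)| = 12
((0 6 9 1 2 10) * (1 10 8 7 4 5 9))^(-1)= (0 10 9 5 4 7 8 2 1 6)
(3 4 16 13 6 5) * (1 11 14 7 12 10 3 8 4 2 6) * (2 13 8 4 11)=(1 2 6 5 4 16 8 11 14 7 12 10 3 13)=[0, 2, 6, 13, 16, 4, 5, 12, 11, 9, 3, 14, 10, 1, 7, 15, 8]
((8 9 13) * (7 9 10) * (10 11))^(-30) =(13)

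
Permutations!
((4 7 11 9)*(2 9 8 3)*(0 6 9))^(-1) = ((0 6 9 4 7 11 8 3 2))^(-1) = (0 2 3 8 11 7 4 9 6)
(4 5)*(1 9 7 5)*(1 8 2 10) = (1 9 7 5 4 8 2 10) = [0, 9, 10, 3, 8, 4, 6, 5, 2, 7, 1]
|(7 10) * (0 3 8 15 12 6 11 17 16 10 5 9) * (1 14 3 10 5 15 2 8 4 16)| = |(0 10 7 15 12 6 11 17 1 14 3 4 16 5 9)(2 8)| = 30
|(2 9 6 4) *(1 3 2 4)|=5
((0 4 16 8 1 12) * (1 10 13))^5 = (0 13 16 12 10 4 1 8)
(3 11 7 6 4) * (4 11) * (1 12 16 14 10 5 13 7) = (1 12 16 14 10 5 13 7 6 11)(3 4) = [0, 12, 2, 4, 3, 13, 11, 6, 8, 9, 5, 1, 16, 7, 10, 15, 14]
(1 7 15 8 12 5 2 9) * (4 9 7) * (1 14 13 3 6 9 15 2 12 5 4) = (2 7)(3 6 9 14 13)(4 15 8 5 12) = [0, 1, 7, 6, 15, 12, 9, 2, 5, 14, 10, 11, 4, 3, 13, 8]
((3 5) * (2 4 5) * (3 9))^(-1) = (2 3 9 5 4)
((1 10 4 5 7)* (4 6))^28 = (1 5 6)(4 10 7)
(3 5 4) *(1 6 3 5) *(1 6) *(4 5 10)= [0, 1, 2, 6, 10, 5, 3, 7, 8, 9, 4]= (3 6)(4 10)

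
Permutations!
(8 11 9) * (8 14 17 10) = (8 11 9 14 17 10) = [0, 1, 2, 3, 4, 5, 6, 7, 11, 14, 8, 9, 12, 13, 17, 15, 16, 10]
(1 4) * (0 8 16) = (0 8 16)(1 4) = [8, 4, 2, 3, 1, 5, 6, 7, 16, 9, 10, 11, 12, 13, 14, 15, 0]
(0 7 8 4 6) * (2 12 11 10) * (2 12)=(0 7 8 4 6)(10 12 11)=[7, 1, 2, 3, 6, 5, 0, 8, 4, 9, 12, 10, 11]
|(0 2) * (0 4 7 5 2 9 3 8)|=4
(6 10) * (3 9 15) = [0, 1, 2, 9, 4, 5, 10, 7, 8, 15, 6, 11, 12, 13, 14, 3] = (3 9 15)(6 10)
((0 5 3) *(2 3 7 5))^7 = (0 2 3)(5 7)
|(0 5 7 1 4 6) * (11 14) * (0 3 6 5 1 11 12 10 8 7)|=12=|(0 1 4 5)(3 6)(7 11 14 12 10 8)|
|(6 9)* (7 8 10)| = 6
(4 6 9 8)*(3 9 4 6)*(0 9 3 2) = (0 9 8 6 4 2) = [9, 1, 0, 3, 2, 5, 4, 7, 6, 8]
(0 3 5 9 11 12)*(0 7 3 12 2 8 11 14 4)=[12, 1, 8, 5, 0, 9, 6, 3, 11, 14, 10, 2, 7, 13, 4]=(0 12 7 3 5 9 14 4)(2 8 11)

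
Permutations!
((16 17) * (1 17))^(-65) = ((1 17 16))^(-65) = (1 17 16)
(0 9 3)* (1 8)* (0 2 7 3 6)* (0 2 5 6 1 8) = (0 9 1)(2 7 3 5 6) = [9, 0, 7, 5, 4, 6, 2, 3, 8, 1]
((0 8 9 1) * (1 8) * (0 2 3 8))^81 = (0 3)(1 8)(2 9)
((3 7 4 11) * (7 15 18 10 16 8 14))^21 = ((3 15 18 10 16 8 14 7 4 11))^21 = (3 15 18 10 16 8 14 7 4 11)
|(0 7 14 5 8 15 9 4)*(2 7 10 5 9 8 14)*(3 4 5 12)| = |(0 10 12 3 4)(2 7)(5 14 9)(8 15)| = 30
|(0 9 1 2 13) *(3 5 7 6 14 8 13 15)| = |(0 9 1 2 15 3 5 7 6 14 8 13)| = 12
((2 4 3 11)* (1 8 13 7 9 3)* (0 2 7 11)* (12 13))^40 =(0 11 1 3 13 4 9 12 2 7 8)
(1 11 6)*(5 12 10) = (1 11 6)(5 12 10) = [0, 11, 2, 3, 4, 12, 1, 7, 8, 9, 5, 6, 10]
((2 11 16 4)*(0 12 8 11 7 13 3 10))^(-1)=(0 10 3 13 7 2 4 16 11 8 12)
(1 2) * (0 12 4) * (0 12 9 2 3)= (0 9 2 1 3)(4 12)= [9, 3, 1, 0, 12, 5, 6, 7, 8, 2, 10, 11, 4]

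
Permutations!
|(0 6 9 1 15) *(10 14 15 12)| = |(0 6 9 1 12 10 14 15)| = 8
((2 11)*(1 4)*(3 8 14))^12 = ((1 4)(2 11)(3 8 14))^12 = (14)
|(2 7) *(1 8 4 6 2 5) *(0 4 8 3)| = |(8)(0 4 6 2 7 5 1 3)| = 8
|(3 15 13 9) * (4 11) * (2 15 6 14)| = 14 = |(2 15 13 9 3 6 14)(4 11)|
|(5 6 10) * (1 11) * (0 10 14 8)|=6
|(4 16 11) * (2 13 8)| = 3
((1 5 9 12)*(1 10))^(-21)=(1 10 12 9 5)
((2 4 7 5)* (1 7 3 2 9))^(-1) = ((1 7 5 9)(2 4 3))^(-1) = (1 9 5 7)(2 3 4)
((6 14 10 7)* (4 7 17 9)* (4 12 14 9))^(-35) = (4 14 6 17 12 7 10 9)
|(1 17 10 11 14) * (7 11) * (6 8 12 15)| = 12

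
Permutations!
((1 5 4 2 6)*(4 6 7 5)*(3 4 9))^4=(1 2)(3 5)(4 6)(7 9)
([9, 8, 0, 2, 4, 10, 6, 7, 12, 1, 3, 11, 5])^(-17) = [9, 8, 0, 2, 4, 10, 6, 7, 12, 1, 3, 11, 5]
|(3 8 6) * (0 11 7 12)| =|(0 11 7 12)(3 8 6)| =12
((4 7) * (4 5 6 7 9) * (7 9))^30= ((4 7 5 6 9))^30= (9)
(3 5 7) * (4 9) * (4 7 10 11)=(3 5 10 11 4 9 7)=[0, 1, 2, 5, 9, 10, 6, 3, 8, 7, 11, 4]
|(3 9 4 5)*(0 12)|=4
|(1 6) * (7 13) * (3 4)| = 2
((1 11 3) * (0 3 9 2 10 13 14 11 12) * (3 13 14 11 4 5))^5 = (0 10 1 9 5 13 14 12 2 3 11 4)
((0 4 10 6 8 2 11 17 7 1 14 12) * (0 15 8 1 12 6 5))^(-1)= ((0 4 10 5)(1 14 6)(2 11 17 7 12 15 8))^(-1)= (0 5 10 4)(1 6 14)(2 8 15 12 7 17 11)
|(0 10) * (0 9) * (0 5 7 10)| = |(5 7 10 9)| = 4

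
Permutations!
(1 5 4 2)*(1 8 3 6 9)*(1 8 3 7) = (1 5 4 2 3 6 9 8 7) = [0, 5, 3, 6, 2, 4, 9, 1, 7, 8]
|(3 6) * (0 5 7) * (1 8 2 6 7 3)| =4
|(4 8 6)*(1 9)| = 6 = |(1 9)(4 8 6)|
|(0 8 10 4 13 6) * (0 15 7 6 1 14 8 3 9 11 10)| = |(0 3 9 11 10 4 13 1 14 8)(6 15 7)| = 30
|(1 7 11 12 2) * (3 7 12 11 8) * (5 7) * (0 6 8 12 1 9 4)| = 10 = |(0 6 8 3 5 7 12 2 9 4)|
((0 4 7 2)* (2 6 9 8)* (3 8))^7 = (0 2 8 3 9 6 7 4)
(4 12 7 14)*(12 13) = (4 13 12 7 14) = [0, 1, 2, 3, 13, 5, 6, 14, 8, 9, 10, 11, 7, 12, 4]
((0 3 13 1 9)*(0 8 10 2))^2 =((0 3 13 1 9 8 10 2))^2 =(0 13 9 10)(1 8 2 3)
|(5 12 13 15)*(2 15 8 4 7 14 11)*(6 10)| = |(2 15 5 12 13 8 4 7 14 11)(6 10)| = 10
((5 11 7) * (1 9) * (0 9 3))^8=(5 7 11)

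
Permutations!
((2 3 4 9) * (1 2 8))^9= (1 4)(2 9)(3 8)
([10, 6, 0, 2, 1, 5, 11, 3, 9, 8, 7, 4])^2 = (0 7 2 10 3)(1 11)(4 6)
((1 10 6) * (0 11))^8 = (11)(1 6 10)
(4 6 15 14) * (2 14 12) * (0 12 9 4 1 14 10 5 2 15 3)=(0 12 15 9 4 6 3)(1 14)(2 10 5)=[12, 14, 10, 0, 6, 2, 3, 7, 8, 4, 5, 11, 15, 13, 1, 9]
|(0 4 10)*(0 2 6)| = 5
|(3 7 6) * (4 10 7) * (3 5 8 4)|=6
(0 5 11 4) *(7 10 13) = (0 5 11 4)(7 10 13) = [5, 1, 2, 3, 0, 11, 6, 10, 8, 9, 13, 4, 12, 7]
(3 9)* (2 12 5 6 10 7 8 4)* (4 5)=[0, 1, 12, 9, 2, 6, 10, 8, 5, 3, 7, 11, 4]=(2 12 4)(3 9)(5 6 10 7 8)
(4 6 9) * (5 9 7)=(4 6 7 5 9)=[0, 1, 2, 3, 6, 9, 7, 5, 8, 4]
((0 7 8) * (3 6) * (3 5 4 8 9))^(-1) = (0 8 4 5 6 3 9 7)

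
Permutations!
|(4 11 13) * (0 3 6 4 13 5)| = 6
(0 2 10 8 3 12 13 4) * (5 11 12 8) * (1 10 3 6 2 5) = (0 5 11 12 13 4)(1 10)(2 3 8 6) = [5, 10, 3, 8, 0, 11, 2, 7, 6, 9, 1, 12, 13, 4]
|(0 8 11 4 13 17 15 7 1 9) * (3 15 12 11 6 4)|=|(0 8 6 4 13 17 12 11 3 15 7 1 9)|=13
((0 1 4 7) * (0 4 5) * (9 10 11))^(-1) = ((0 1 5)(4 7)(9 10 11))^(-1) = (0 5 1)(4 7)(9 11 10)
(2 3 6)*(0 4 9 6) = [4, 1, 3, 0, 9, 5, 2, 7, 8, 6] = (0 4 9 6 2 3)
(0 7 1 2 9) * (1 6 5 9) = [7, 2, 1, 3, 4, 9, 5, 6, 8, 0] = (0 7 6 5 9)(1 2)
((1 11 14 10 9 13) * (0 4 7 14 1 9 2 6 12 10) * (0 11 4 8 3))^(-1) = (0 3 8)(1 11 14 7 4)(2 10 12 6)(9 13)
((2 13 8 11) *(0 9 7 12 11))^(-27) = (0 2 7 8 11 9 13 12)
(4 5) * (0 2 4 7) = (0 2 4 5 7) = [2, 1, 4, 3, 5, 7, 6, 0]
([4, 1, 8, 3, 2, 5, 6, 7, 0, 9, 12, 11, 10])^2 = (12)(0 2)(4 8)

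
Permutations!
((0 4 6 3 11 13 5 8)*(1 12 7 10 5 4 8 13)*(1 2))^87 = (0 8)(1 2 11 3 6 4 13 5 10 7 12)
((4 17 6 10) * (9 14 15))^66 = ((4 17 6 10)(9 14 15))^66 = (4 6)(10 17)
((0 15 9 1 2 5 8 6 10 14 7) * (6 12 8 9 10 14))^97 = (0 15 10 6 14 7)(1 2 5 9)(8 12)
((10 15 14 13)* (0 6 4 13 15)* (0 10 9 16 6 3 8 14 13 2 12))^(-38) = ((0 3 8 14 15 13 9 16 6 4 2 12))^(-38) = (0 2 6 9 15 8)(3 12 4 16 13 14)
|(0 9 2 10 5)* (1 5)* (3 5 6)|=|(0 9 2 10 1 6 3 5)|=8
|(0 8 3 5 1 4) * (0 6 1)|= |(0 8 3 5)(1 4 6)|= 12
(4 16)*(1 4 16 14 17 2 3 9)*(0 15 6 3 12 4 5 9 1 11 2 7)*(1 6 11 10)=(0 15 11 2 12 4 14 17 7)(1 5 9 10)(3 6)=[15, 5, 12, 6, 14, 9, 3, 0, 8, 10, 1, 2, 4, 13, 17, 11, 16, 7]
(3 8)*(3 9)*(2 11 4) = (2 11 4)(3 8 9) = [0, 1, 11, 8, 2, 5, 6, 7, 9, 3, 10, 4]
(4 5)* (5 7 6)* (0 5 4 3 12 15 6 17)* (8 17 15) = [5, 1, 2, 12, 7, 3, 4, 15, 17, 9, 10, 11, 8, 13, 14, 6, 16, 0] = (0 5 3 12 8 17)(4 7 15 6)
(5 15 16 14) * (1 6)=[0, 6, 2, 3, 4, 15, 1, 7, 8, 9, 10, 11, 12, 13, 5, 16, 14]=(1 6)(5 15 16 14)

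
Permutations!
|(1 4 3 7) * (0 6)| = 4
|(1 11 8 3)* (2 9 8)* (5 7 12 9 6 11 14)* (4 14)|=9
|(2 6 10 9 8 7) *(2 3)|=|(2 6 10 9 8 7 3)|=7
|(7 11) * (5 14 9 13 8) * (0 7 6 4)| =5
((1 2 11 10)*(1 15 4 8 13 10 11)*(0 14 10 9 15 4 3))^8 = ((0 14 10 4 8 13 9 15 3)(1 2))^8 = (0 3 15 9 13 8 4 10 14)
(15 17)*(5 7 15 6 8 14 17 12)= (5 7 15 12)(6 8 14 17)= [0, 1, 2, 3, 4, 7, 8, 15, 14, 9, 10, 11, 5, 13, 17, 12, 16, 6]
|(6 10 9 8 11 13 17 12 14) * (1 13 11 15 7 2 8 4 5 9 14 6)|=|(1 13 17 12 6 10 14)(2 8 15 7)(4 5 9)|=84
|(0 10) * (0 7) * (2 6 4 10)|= |(0 2 6 4 10 7)|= 6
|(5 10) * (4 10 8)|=4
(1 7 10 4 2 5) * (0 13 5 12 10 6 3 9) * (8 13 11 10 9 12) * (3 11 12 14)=(0 12 9)(1 7 6 11 10 4 2 8 13 5)(3 14)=[12, 7, 8, 14, 2, 1, 11, 6, 13, 0, 4, 10, 9, 5, 3]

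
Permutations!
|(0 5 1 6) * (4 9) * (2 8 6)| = 6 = |(0 5 1 2 8 6)(4 9)|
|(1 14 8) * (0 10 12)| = |(0 10 12)(1 14 8)| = 3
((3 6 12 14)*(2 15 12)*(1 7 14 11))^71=(1 11 12 15 2 6 3 14 7)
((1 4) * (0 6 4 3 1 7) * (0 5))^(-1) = (0 5 7 4 6)(1 3)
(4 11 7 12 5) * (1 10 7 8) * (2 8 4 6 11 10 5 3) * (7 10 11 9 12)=(1 5 6 9 12 3 2 8)(4 11)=[0, 5, 8, 2, 11, 6, 9, 7, 1, 12, 10, 4, 3]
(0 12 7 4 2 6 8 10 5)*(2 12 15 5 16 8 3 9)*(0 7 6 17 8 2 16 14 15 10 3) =(0 10 14 15 5 7 4 12 6)(2 17 8 3 9 16) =[10, 1, 17, 9, 12, 7, 0, 4, 3, 16, 14, 11, 6, 13, 15, 5, 2, 8]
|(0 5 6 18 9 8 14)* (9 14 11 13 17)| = 5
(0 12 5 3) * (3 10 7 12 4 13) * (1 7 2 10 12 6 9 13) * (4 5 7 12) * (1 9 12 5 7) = (0 7 6 12 1 5 4 9 13 3)(2 10) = [7, 5, 10, 0, 9, 4, 12, 6, 8, 13, 2, 11, 1, 3]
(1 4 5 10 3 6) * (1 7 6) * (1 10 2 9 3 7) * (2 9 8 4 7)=[0, 7, 8, 10, 5, 9, 1, 6, 4, 3, 2]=(1 7 6)(2 8 4 5 9 3 10)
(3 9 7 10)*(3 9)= (7 10 9)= [0, 1, 2, 3, 4, 5, 6, 10, 8, 7, 9]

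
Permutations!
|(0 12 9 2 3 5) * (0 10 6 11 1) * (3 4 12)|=28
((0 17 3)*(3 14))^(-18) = ((0 17 14 3))^(-18) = (0 14)(3 17)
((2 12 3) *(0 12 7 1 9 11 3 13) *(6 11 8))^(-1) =(0 13 12)(1 7 2 3 11 6 8 9)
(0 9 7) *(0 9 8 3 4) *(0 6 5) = (0 8 3 4 6 5)(7 9) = [8, 1, 2, 4, 6, 0, 5, 9, 3, 7]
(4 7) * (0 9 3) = (0 9 3)(4 7) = [9, 1, 2, 0, 7, 5, 6, 4, 8, 3]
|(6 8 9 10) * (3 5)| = |(3 5)(6 8 9 10)| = 4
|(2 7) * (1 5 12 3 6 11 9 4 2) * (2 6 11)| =10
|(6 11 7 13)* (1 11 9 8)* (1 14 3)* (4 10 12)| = |(1 11 7 13 6 9 8 14 3)(4 10 12)| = 9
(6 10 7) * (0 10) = [10, 1, 2, 3, 4, 5, 0, 6, 8, 9, 7] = (0 10 7 6)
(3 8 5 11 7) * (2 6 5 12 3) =(2 6 5 11 7)(3 8 12) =[0, 1, 6, 8, 4, 11, 5, 2, 12, 9, 10, 7, 3]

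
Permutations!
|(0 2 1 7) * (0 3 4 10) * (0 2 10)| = |(0 10 2 1 7 3 4)| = 7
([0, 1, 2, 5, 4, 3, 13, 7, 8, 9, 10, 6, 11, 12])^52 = (13)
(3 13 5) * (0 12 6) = [12, 1, 2, 13, 4, 3, 0, 7, 8, 9, 10, 11, 6, 5] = (0 12 6)(3 13 5)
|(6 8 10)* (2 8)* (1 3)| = 4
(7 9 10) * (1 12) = (1 12)(7 9 10) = [0, 12, 2, 3, 4, 5, 6, 9, 8, 10, 7, 11, 1]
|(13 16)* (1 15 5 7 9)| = 10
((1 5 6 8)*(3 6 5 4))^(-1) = (1 8 6 3 4)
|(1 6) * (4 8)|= 2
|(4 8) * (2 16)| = 2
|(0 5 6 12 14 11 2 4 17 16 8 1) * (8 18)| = 13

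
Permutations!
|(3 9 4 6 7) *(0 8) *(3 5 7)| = 4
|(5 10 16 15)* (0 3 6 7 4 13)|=|(0 3 6 7 4 13)(5 10 16 15)|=12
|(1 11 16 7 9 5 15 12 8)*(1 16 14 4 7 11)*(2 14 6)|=|(2 14 4 7 9 5 15 12 8 16 11 6)|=12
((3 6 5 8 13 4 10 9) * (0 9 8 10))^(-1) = ((0 9 3 6 5 10 8 13 4))^(-1) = (0 4 13 8 10 5 6 3 9)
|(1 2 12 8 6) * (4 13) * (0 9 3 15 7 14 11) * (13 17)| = 105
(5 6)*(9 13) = (5 6)(9 13) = [0, 1, 2, 3, 4, 6, 5, 7, 8, 13, 10, 11, 12, 9]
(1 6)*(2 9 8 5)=(1 6)(2 9 8 5)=[0, 6, 9, 3, 4, 2, 1, 7, 5, 8]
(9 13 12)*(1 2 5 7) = (1 2 5 7)(9 13 12) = [0, 2, 5, 3, 4, 7, 6, 1, 8, 13, 10, 11, 9, 12]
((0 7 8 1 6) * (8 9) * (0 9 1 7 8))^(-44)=((0 8 7 1 6 9))^(-44)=(0 6 7)(1 8 9)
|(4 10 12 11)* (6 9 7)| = 12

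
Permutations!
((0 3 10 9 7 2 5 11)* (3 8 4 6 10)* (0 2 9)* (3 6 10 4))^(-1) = (0 10 4 6 3 8)(2 11 5)(7 9)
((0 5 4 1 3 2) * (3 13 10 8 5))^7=(0 3 2)(1 13 10 8 5 4)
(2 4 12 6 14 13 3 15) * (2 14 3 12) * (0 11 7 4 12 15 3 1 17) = [11, 17, 12, 3, 2, 5, 1, 4, 8, 9, 10, 7, 6, 15, 13, 14, 16, 0] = (0 11 7 4 2 12 6 1 17)(13 15 14)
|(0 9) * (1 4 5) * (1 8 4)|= |(0 9)(4 5 8)|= 6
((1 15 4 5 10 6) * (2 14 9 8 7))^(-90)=(15)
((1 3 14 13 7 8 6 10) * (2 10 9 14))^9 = ((1 3 2 10)(6 9 14 13 7 8))^9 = (1 3 2 10)(6 13)(7 9)(8 14)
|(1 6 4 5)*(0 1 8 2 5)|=12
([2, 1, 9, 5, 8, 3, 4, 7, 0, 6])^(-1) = [8, 1, 0, 5, 6, 3, 9, 7, 4, 2]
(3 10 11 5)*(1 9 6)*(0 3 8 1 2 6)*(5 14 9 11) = (0 3 10 5 8 1 11 14 9)(2 6) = [3, 11, 6, 10, 4, 8, 2, 7, 1, 0, 5, 14, 12, 13, 9]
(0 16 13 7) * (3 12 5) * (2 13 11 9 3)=(0 16 11 9 3 12 5 2 13 7)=[16, 1, 13, 12, 4, 2, 6, 0, 8, 3, 10, 9, 5, 7, 14, 15, 11]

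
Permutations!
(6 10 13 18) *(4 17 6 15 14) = (4 17 6 10 13 18 15 14) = [0, 1, 2, 3, 17, 5, 10, 7, 8, 9, 13, 11, 12, 18, 4, 14, 16, 6, 15]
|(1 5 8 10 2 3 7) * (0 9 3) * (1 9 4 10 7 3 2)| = |(0 4 10 1 5 8 7 9 2)| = 9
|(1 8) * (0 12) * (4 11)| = 2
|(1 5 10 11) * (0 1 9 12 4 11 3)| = 20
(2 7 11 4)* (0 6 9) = (0 6 9)(2 7 11 4) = [6, 1, 7, 3, 2, 5, 9, 11, 8, 0, 10, 4]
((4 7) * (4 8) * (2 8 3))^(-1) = (2 3 7 4 8)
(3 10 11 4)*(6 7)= [0, 1, 2, 10, 3, 5, 7, 6, 8, 9, 11, 4]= (3 10 11 4)(6 7)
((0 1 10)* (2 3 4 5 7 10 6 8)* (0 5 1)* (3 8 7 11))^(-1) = ((1 6 7 10 5 11 3 4)(2 8))^(-1) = (1 4 3 11 5 10 7 6)(2 8)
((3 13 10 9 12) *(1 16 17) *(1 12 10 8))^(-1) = (1 8 13 3 12 17 16)(9 10)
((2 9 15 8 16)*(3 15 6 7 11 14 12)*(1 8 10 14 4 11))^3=((1 8 16 2 9 6 7)(3 15 10 14 12)(4 11))^3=(1 2 7 16 6 8 9)(3 14 15 12 10)(4 11)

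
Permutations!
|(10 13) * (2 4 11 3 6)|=10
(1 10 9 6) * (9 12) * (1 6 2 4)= (1 10 12 9 2 4)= [0, 10, 4, 3, 1, 5, 6, 7, 8, 2, 12, 11, 9]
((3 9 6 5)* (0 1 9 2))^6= (0 2 3 5 6 9 1)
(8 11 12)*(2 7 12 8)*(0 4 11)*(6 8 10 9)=(0 4 11 10 9 6 8)(2 7 12)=[4, 1, 7, 3, 11, 5, 8, 12, 0, 6, 9, 10, 2]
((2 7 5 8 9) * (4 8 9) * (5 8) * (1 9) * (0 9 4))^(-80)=(9)(1 4 5)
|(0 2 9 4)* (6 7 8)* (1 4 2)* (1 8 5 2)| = |(0 8 6 7 5 2 9 1 4)| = 9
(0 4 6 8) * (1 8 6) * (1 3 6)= [4, 8, 2, 6, 3, 5, 1, 7, 0]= (0 4 3 6 1 8)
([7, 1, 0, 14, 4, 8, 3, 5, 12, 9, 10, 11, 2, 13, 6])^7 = (0 7 5 8 12 2)(3 14 6)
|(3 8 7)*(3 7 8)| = 1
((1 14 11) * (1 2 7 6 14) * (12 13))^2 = (2 6 11 7 14)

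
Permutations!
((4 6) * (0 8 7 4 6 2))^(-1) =(0 2 4 7 8)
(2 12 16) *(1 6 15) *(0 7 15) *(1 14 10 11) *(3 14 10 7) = [3, 6, 12, 14, 4, 5, 0, 15, 8, 9, 11, 1, 16, 13, 7, 10, 2] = (0 3 14 7 15 10 11 1 6)(2 12 16)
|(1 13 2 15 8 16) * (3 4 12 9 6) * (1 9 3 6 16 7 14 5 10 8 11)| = |(1 13 2 15 11)(3 4 12)(5 10 8 7 14)(9 16)| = 30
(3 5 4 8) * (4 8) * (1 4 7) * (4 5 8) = (1 5 4 7)(3 8) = [0, 5, 2, 8, 7, 4, 6, 1, 3]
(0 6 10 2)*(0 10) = [6, 1, 10, 3, 4, 5, 0, 7, 8, 9, 2] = (0 6)(2 10)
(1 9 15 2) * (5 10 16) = [0, 9, 1, 3, 4, 10, 6, 7, 8, 15, 16, 11, 12, 13, 14, 2, 5] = (1 9 15 2)(5 10 16)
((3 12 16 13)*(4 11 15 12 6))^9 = ((3 6 4 11 15 12 16 13))^9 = (3 6 4 11 15 12 16 13)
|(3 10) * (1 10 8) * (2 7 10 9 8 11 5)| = 6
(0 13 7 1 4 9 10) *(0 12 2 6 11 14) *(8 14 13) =[8, 4, 6, 3, 9, 5, 11, 1, 14, 10, 12, 13, 2, 7, 0] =(0 8 14)(1 4 9 10 12 2 6 11 13 7)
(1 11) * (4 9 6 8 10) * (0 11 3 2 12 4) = [11, 3, 12, 2, 9, 5, 8, 7, 10, 6, 0, 1, 4] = (0 11 1 3 2 12 4 9 6 8 10)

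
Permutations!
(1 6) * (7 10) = (1 6)(7 10) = [0, 6, 2, 3, 4, 5, 1, 10, 8, 9, 7]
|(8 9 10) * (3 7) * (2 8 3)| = |(2 8 9 10 3 7)| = 6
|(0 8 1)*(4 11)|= |(0 8 1)(4 11)|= 6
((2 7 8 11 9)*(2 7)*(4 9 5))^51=((4 9 7 8 11 5))^51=(4 8)(5 7)(9 11)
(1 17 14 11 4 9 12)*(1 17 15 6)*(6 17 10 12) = (1 15 17 14 11 4 9 6)(10 12) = [0, 15, 2, 3, 9, 5, 1, 7, 8, 6, 12, 4, 10, 13, 11, 17, 16, 14]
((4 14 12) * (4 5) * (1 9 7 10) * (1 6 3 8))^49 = ((1 9 7 10 6 3 8)(4 14 12 5))^49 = (4 14 12 5)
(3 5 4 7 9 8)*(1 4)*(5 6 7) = (1 4 5)(3 6 7 9 8) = [0, 4, 2, 6, 5, 1, 7, 9, 3, 8]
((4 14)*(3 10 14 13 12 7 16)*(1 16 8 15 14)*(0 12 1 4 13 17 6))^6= (0 13 17 15 10 7 16)(1 6 14 4 8 3 12)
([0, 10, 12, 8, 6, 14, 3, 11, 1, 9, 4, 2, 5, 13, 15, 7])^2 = [0, 4, 5, 1, 3, 15, 8, 2, 10, 9, 6, 12, 14, 13, 7, 11]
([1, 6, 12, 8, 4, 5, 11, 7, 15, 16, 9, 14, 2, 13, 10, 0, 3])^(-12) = [15, 0, 2, 16, 4, 5, 1, 7, 3, 10, 14, 6, 12, 13, 11, 8, 9]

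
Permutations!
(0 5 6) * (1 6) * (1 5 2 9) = (0 2 9 1 6) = [2, 6, 9, 3, 4, 5, 0, 7, 8, 1]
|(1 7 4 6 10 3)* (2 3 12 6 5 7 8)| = 12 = |(1 8 2 3)(4 5 7)(6 10 12)|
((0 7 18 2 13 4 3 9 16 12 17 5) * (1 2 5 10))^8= ((0 7 18 5)(1 2 13 4 3 9 16 12 17 10))^8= (18)(1 17 16 3 13)(2 10 12 9 4)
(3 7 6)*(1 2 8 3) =(1 2 8 3 7 6) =[0, 2, 8, 7, 4, 5, 1, 6, 3]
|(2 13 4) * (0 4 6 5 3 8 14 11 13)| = 21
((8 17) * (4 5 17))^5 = ((4 5 17 8))^5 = (4 5 17 8)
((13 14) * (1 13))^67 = ((1 13 14))^67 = (1 13 14)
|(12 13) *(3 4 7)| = |(3 4 7)(12 13)| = 6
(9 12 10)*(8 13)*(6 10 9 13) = (6 10 13 8)(9 12) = [0, 1, 2, 3, 4, 5, 10, 7, 6, 12, 13, 11, 9, 8]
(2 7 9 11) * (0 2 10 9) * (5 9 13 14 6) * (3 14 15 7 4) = (0 2 4 3 14 6 5 9 11 10 13 15 7) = [2, 1, 4, 14, 3, 9, 5, 0, 8, 11, 13, 10, 12, 15, 6, 7]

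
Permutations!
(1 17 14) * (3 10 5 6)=[0, 17, 2, 10, 4, 6, 3, 7, 8, 9, 5, 11, 12, 13, 1, 15, 16, 14]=(1 17 14)(3 10 5 6)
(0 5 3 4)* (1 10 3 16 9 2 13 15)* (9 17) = (0 5 16 17 9 2 13 15 1 10 3 4) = [5, 10, 13, 4, 0, 16, 6, 7, 8, 2, 3, 11, 12, 15, 14, 1, 17, 9]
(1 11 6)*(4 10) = (1 11 6)(4 10) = [0, 11, 2, 3, 10, 5, 1, 7, 8, 9, 4, 6]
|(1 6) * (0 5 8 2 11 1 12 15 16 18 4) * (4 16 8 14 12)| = 22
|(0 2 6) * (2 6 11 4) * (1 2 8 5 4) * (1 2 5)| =4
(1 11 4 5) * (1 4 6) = [0, 11, 2, 3, 5, 4, 1, 7, 8, 9, 10, 6] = (1 11 6)(4 5)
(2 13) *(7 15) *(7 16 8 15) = (2 13)(8 15 16) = [0, 1, 13, 3, 4, 5, 6, 7, 15, 9, 10, 11, 12, 2, 14, 16, 8]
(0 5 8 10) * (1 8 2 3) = (0 5 2 3 1 8 10) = [5, 8, 3, 1, 4, 2, 6, 7, 10, 9, 0]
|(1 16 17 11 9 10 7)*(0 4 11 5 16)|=|(0 4 11 9 10 7 1)(5 16 17)|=21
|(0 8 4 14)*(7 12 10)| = |(0 8 4 14)(7 12 10)| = 12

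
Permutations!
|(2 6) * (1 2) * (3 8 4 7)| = 12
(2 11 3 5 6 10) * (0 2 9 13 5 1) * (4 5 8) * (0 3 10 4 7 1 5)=[2, 3, 11, 5, 0, 6, 4, 1, 7, 13, 9, 10, 12, 8]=(0 2 11 10 9 13 8 7 1 3 5 6 4)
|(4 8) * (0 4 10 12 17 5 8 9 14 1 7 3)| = |(0 4 9 14 1 7 3)(5 8 10 12 17)| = 35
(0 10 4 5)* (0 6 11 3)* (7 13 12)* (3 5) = (0 10 4 3)(5 6 11)(7 13 12) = [10, 1, 2, 0, 3, 6, 11, 13, 8, 9, 4, 5, 7, 12]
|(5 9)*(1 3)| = |(1 3)(5 9)| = 2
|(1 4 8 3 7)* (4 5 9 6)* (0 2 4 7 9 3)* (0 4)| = |(0 2)(1 5 3 9 6 7)(4 8)| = 6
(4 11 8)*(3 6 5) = [0, 1, 2, 6, 11, 3, 5, 7, 4, 9, 10, 8] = (3 6 5)(4 11 8)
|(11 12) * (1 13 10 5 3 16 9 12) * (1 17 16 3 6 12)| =10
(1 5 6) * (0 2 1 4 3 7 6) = [2, 5, 1, 7, 3, 0, 4, 6] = (0 2 1 5)(3 7 6 4)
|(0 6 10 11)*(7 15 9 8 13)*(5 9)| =12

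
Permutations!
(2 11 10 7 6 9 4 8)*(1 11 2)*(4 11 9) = (1 9 11 10 7 6 4 8) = [0, 9, 2, 3, 8, 5, 4, 6, 1, 11, 7, 10]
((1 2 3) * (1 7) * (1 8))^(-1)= (1 8 7 3 2)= ((1 2 3 7 8))^(-1)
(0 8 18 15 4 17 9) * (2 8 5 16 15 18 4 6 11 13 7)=(18)(0 5 16 15 6 11 13 7 2 8 4 17 9)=[5, 1, 8, 3, 17, 16, 11, 2, 4, 0, 10, 13, 12, 7, 14, 6, 15, 9, 18]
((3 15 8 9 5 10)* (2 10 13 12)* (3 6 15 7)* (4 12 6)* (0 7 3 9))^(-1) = ((0 7 9 5 13 6 15 8)(2 10 4 12))^(-1) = (0 8 15 6 13 5 9 7)(2 12 4 10)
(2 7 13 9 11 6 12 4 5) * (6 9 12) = [0, 1, 7, 3, 5, 2, 6, 13, 8, 11, 10, 9, 4, 12] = (2 7 13 12 4 5)(9 11)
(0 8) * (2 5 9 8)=(0 2 5 9 8)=[2, 1, 5, 3, 4, 9, 6, 7, 0, 8]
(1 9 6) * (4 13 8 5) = [0, 9, 2, 3, 13, 4, 1, 7, 5, 6, 10, 11, 12, 8] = (1 9 6)(4 13 8 5)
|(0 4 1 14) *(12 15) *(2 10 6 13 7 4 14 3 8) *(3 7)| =|(0 14)(1 7 4)(2 10 6 13 3 8)(12 15)| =6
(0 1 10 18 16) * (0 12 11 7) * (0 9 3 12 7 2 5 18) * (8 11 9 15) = [1, 10, 5, 12, 4, 18, 6, 15, 11, 3, 0, 2, 9, 13, 14, 8, 7, 17, 16] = (0 1 10)(2 5 18 16 7 15 8 11)(3 12 9)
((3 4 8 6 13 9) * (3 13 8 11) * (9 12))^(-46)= (3 11 4)(9 12 13)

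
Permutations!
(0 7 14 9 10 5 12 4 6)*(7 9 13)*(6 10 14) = [9, 1, 2, 3, 10, 12, 0, 6, 8, 14, 5, 11, 4, 7, 13] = (0 9 14 13 7 6)(4 10 5 12)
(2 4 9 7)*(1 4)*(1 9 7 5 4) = (2 9 5 4 7) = [0, 1, 9, 3, 7, 4, 6, 2, 8, 5]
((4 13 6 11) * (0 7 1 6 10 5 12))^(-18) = (0 1 11 13 5)(4 10 12 7 6)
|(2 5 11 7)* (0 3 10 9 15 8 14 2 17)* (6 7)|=|(0 3 10 9 15 8 14 2 5 11 6 7 17)|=13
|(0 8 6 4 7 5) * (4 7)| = |(0 8 6 7 5)| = 5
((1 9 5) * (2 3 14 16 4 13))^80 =((1 9 5)(2 3 14 16 4 13))^80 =(1 5 9)(2 14 4)(3 16 13)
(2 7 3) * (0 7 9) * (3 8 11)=[7, 1, 9, 2, 4, 5, 6, 8, 11, 0, 10, 3]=(0 7 8 11 3 2 9)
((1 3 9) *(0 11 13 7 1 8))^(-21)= ((0 11 13 7 1 3 9 8))^(-21)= (0 7 9 11 1 8 13 3)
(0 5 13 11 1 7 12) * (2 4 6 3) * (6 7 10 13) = [5, 10, 4, 2, 7, 6, 3, 12, 8, 9, 13, 1, 0, 11] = (0 5 6 3 2 4 7 12)(1 10 13 11)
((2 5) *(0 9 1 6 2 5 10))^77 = ((0 9 1 6 2 10))^77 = (0 10 2 6 1 9)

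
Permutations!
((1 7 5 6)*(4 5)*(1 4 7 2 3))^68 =(7)(1 3 2)(4 6 5)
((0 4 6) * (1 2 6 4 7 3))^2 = (0 3 2)(1 6 7)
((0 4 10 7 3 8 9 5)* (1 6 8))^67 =(0 8 3 4 9 1 10 5 6 7)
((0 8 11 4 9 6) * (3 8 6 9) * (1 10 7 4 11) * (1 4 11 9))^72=(1 7 9 10 11)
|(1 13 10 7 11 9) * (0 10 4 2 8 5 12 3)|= 13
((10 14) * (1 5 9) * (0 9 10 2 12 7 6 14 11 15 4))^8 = ((0 9 1 5 10 11 15 4)(2 12 7 6 14))^8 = (15)(2 6 12 14 7)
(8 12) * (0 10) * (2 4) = [10, 1, 4, 3, 2, 5, 6, 7, 12, 9, 0, 11, 8] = (0 10)(2 4)(8 12)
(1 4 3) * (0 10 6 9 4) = (0 10 6 9 4 3 1) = [10, 0, 2, 1, 3, 5, 9, 7, 8, 4, 6]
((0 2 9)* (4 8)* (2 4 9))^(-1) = ((0 4 8 9))^(-1) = (0 9 8 4)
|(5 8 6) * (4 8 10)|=5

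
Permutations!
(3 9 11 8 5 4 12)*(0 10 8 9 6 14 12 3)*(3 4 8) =(0 10 3 6 14 12)(5 8)(9 11) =[10, 1, 2, 6, 4, 8, 14, 7, 5, 11, 3, 9, 0, 13, 12]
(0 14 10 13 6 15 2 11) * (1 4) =(0 14 10 13 6 15 2 11)(1 4) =[14, 4, 11, 3, 1, 5, 15, 7, 8, 9, 13, 0, 12, 6, 10, 2]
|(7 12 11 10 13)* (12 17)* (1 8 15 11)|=|(1 8 15 11 10 13 7 17 12)|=9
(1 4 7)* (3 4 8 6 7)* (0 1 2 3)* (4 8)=(0 1 4)(2 3 8 6 7)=[1, 4, 3, 8, 0, 5, 7, 2, 6]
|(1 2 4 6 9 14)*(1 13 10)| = |(1 2 4 6 9 14 13 10)| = 8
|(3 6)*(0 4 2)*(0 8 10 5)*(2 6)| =8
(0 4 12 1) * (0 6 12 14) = (0 4 14)(1 6 12) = [4, 6, 2, 3, 14, 5, 12, 7, 8, 9, 10, 11, 1, 13, 0]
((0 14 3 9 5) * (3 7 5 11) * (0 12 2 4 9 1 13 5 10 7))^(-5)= (0 14)(1 2 3 12 11 5 9 13 4)(7 10)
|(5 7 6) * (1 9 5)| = |(1 9 5 7 6)| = 5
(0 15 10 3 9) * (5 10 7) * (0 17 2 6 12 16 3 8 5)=[15, 1, 6, 9, 4, 10, 12, 0, 5, 17, 8, 11, 16, 13, 14, 7, 3, 2]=(0 15 7)(2 6 12 16 3 9 17)(5 10 8)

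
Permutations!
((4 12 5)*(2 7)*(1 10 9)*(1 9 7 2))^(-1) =(1 7 10)(4 5 12)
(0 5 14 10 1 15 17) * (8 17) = [5, 15, 2, 3, 4, 14, 6, 7, 17, 9, 1, 11, 12, 13, 10, 8, 16, 0] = (0 5 14 10 1 15 8 17)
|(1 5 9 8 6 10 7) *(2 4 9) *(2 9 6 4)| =8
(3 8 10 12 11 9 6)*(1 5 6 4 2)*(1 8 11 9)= [0, 5, 8, 11, 2, 6, 3, 7, 10, 4, 12, 1, 9]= (1 5 6 3 11)(2 8 10 12 9 4)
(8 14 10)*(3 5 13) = (3 5 13)(8 14 10) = [0, 1, 2, 5, 4, 13, 6, 7, 14, 9, 8, 11, 12, 3, 10]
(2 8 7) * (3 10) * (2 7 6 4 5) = (2 8 6 4 5)(3 10) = [0, 1, 8, 10, 5, 2, 4, 7, 6, 9, 3]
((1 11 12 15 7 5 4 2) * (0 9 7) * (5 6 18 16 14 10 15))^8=(0 15 10 14 16 18 6 7 9)(1 12 4)(2 11 5)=((0 9 7 6 18 16 14 10 15)(1 11 12 5 4 2))^8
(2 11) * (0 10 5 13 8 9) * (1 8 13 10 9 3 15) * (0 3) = (0 9 3 15 1 8)(2 11)(5 10) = [9, 8, 11, 15, 4, 10, 6, 7, 0, 3, 5, 2, 12, 13, 14, 1]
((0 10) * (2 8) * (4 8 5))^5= (0 10)(2 5 4 8)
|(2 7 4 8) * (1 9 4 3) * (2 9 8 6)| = |(1 8 9 4 6 2 7 3)| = 8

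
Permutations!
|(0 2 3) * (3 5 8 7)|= 6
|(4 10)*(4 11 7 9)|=5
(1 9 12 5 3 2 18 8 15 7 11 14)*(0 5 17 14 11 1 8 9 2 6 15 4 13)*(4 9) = (0 5 3 6 15 7 1 2 18 4 13)(8 9 12 17 14) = [5, 2, 18, 6, 13, 3, 15, 1, 9, 12, 10, 11, 17, 0, 8, 7, 16, 14, 4]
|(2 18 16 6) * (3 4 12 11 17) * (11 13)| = |(2 18 16 6)(3 4 12 13 11 17)| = 12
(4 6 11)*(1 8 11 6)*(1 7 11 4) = (1 8 4 7 11) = [0, 8, 2, 3, 7, 5, 6, 11, 4, 9, 10, 1]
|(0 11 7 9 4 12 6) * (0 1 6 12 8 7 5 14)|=|(0 11 5 14)(1 6)(4 8 7 9)|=4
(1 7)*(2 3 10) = (1 7)(2 3 10) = [0, 7, 3, 10, 4, 5, 6, 1, 8, 9, 2]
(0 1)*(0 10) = (0 1 10) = [1, 10, 2, 3, 4, 5, 6, 7, 8, 9, 0]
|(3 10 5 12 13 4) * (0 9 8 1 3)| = 10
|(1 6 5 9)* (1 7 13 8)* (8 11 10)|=|(1 6 5 9 7 13 11 10 8)|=9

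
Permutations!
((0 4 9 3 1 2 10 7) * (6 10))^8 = ((0 4 9 3 1 2 6 10 7))^8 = (0 7 10 6 2 1 3 9 4)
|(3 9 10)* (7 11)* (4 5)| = |(3 9 10)(4 5)(7 11)| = 6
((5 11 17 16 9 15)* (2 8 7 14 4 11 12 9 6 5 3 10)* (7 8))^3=(2 4 16 12 3 7 11 6 9 10 14 17 5 15)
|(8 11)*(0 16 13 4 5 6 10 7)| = 8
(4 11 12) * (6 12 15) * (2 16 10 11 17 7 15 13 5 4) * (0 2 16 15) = [2, 1, 15, 3, 17, 4, 12, 0, 8, 9, 11, 13, 16, 5, 14, 6, 10, 7] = (0 2 15 6 12 16 10 11 13 5 4 17 7)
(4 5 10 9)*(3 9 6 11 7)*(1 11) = (1 11 7 3 9 4 5 10 6) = [0, 11, 2, 9, 5, 10, 1, 3, 8, 4, 6, 7]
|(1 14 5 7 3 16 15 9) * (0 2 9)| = |(0 2 9 1 14 5 7 3 16 15)| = 10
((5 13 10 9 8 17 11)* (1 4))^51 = ((1 4)(5 13 10 9 8 17 11))^51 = (1 4)(5 10 8 11 13 9 17)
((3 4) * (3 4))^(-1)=((4))^(-1)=(4)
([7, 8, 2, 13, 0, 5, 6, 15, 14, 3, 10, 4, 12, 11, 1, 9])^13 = [13, 8, 2, 7, 3, 5, 6, 11, 14, 0, 10, 9, 12, 15, 1, 4]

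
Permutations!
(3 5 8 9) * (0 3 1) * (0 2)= (0 3 5 8 9 1 2)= [3, 2, 0, 5, 4, 8, 6, 7, 9, 1]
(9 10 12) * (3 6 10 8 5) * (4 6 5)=(3 5)(4 6 10 12 9 8)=[0, 1, 2, 5, 6, 3, 10, 7, 4, 8, 12, 11, 9]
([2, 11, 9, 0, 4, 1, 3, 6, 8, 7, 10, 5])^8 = [9, 5, 7, 2, 4, 11, 0, 3, 8, 6, 10, 1]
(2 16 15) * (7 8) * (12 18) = (2 16 15)(7 8)(12 18) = [0, 1, 16, 3, 4, 5, 6, 8, 7, 9, 10, 11, 18, 13, 14, 2, 15, 17, 12]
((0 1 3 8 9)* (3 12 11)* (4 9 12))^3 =(0 9 4 1)(3 11 12 8)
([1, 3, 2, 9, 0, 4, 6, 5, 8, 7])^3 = [9, 7, 2, 5, 3, 1, 6, 0, 8, 4]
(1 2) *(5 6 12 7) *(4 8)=(1 2)(4 8)(5 6 12 7)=[0, 2, 1, 3, 8, 6, 12, 5, 4, 9, 10, 11, 7]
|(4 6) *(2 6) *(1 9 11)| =|(1 9 11)(2 6 4)| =3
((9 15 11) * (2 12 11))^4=(2 15 9 11 12)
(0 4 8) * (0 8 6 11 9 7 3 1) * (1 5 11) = (0 4 6 1)(3 5 11 9 7) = [4, 0, 2, 5, 6, 11, 1, 3, 8, 7, 10, 9]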